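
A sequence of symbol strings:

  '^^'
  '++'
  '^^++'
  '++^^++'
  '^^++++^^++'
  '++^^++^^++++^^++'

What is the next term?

This is a Fibonacci-style word recurrence s(k) = s(k−2)·s(k−1): e.g. ^^·++ = ^^++.
The next term joins ^^++++^^++ and ++^^++^^++++^^++.

^^++++^^++++^^++^^++++^^++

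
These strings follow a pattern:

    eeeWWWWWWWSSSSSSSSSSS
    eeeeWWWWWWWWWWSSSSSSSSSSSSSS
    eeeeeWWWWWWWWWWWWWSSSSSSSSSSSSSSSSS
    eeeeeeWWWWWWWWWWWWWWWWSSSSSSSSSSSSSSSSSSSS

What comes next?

eeeeeeeWWWWWWWWWWWWWWWWWWWSSSSSSSSSSSSSSSSSSSSSSS

Each string has the form e^{n} W^{3n-2} S^{3n+2}, where the shown terms are n = 3, 4, 5, 6.
At n = 7 the blocks have lengths 7, 19, 23.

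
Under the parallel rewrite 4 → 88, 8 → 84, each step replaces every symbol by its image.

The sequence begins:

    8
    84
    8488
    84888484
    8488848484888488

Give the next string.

Rewriting the 16 symbols of 8488848484888488 one by one yields 84 88 84 84 84 88 84 88 84 88 84 84 84 88 84 84; concatenated:

84888484848884888488848484888484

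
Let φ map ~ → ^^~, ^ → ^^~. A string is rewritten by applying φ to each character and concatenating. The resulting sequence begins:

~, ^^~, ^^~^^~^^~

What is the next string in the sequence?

^^~^^~^^~^^~^^~^^~^^~^^~^^~

Apply φ to ^^~^^~^^~ symbol by symbol: ^→^^~, ^→^^~, ~→^^~, ^→^^~, ^→^^~, ~→^^~, ^→^^~, ^→^^~, ~→^^~; joined: ^^~ ^^~ ^^~ ^^~ ^^~ ^^~ ^^~ ^^~ ^^~.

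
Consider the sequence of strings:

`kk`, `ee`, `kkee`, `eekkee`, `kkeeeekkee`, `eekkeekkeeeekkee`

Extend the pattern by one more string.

kkeeeekkeeeekkeekkeeeekkee

Each term (from the third on) is the two preceding terms concatenated in order: term 3 = kk·ee = kkee.
Continuing: kkeeeekkee · eekkeekkeeeekkee gives term 7.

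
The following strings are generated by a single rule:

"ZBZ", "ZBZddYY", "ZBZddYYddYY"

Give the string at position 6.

ZBZddYYddYYddYYddYYddYY

Every step adds ddYY to the end: s(k+1) = s(k)·ddYY.
From ZBZddYYddYY, 3 further steps: ZBZddYYddYY → ZBZddYYddYYddYY → ZBZddYYddYYddYYddYY → (answer).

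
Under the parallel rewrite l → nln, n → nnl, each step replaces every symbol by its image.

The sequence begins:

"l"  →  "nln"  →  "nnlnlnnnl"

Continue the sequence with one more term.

nnlnnlnlnnnlnlnnnlnnlnnlnln

Rewriting each symbol of nnlnlnnnl: n→nnl, n→nnl, l→nln, n→nnl, l→nln, n→nnl, n→nnl, n→nnl, l→nln, which concatenates to nnl nnl nln nnl nln nnl nnl nnl nln.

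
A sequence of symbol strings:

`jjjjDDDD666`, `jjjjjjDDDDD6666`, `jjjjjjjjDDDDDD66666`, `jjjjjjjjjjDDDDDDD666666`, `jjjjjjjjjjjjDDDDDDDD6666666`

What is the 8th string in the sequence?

Each string has the form j^{2n} D^{n+2} 6^{n+1}, where the shown terms are n = 2, 3, 4, 5, 6.
Setting n = 9 gives 18, 11, 10 characters in each block.

jjjjjjjjjjjjjjjjjjDDDDDDDDDDD6666666666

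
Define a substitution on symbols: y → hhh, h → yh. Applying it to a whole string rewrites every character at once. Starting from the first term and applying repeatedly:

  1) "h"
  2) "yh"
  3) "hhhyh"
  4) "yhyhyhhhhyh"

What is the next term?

Rewriting each symbol of yhyhyhhhhyh: y→hhh, h→yh, y→hhh, h→yh, y→hhh, h→yh, h→yh, h→yh, h→yh, y→hhh, h→yh, which concatenates to hhh yh hhh yh hhh yh yh yh yh hhh yh.

hhhyhhhhyhhhhyhyhyhyhhhhyh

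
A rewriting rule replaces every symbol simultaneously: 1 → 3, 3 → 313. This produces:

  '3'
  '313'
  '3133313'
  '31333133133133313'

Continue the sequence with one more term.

31333133133133313313331331333133133133313

Replace each of the 17 characters of 31333133133133313 in place — 313 3 313 313 313 3 313 313 3 313 313 3 313 313 313 3 313 — and concatenate.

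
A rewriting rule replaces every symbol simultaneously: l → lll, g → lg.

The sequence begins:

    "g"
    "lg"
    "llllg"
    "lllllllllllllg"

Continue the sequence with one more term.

llllllllllllllllllllllllllllllllllllllllg

Replace each of the 14 characters of lllllllllllllg in place — lll lll lll lll lll lll lll lll lll lll lll lll lll lg — and concatenate.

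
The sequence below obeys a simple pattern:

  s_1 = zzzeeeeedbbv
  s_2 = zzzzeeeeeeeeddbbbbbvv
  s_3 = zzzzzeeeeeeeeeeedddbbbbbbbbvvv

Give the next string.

The n-th term is n+2 z's then 3n+2 e's then n d's then 3n-1 b's then n v's (n = 1, 2, …).
At n = 4 the blocks have lengths 6, 14, 4, 11, 4.

zzzzzzeeeeeeeeeeeeeeddddbbbbbbbbbbbvvvv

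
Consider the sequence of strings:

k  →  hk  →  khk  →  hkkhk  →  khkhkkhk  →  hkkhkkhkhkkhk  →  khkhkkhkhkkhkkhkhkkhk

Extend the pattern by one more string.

From term 3 onward, concatenate the second-to-last term with the last: k·hk = khk, hk·khk = hkkhk, …
So term 8 is hkkhkkhkhkkhk·khkhkkhkhkkhkkhkhkkhk.

hkkhkkhkhkkhkkhkhkkhkhkkhkkhkhkkhk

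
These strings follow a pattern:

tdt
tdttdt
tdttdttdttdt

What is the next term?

s(k+1) = s(k)·s(k) — each term doubles the last.
Doubling tdttdttdttdt:

tdttdttdttdttdttdttdttdt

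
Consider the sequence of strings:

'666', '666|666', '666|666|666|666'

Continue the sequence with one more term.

Every step duplicates the string with '|' between the halves.
So the next term is two copies of 666|666|666|666 with '|' between the halves.

666|666|666|666|666|666|666|666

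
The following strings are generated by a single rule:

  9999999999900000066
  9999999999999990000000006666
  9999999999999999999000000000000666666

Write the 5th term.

9999999999999999999999999990000000000000000006666666666

Reading off run lengths: 9 runs 11, 15, 19; 0 runs 6, 9, 12; 6 runs 2, 4, 6 — each is linear in n, where the shown terms are n = 2, 3, 4.
For term 5, n = 6, so the run lengths are 27, 18, 10.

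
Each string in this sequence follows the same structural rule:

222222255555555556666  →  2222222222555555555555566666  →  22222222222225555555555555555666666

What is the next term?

222222222222222255555555555555555556666666

Term n consists of 3n-2 2's, followed by 3n+1 5's, followed by n+1 6's, where the shown terms are n = 3, 4, 5.
Setting n = 6 gives 16, 19, 7 characters in each block.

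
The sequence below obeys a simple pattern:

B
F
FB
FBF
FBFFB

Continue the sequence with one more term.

From term 3 onward, concatenate the last term with the second-to-last: F·B = FB, FB·F = FBF, …
Continuing: FBFFB · FBF gives term 6.

FBFFBFBF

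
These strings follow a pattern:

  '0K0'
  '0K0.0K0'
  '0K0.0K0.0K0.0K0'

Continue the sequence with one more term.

Every step duplicates the string with '.' between the halves.
Doubling 0K0.0K0.0K0.0K0 with '.' between the halves:

0K0.0K0.0K0.0K0.0K0.0K0.0K0.0K0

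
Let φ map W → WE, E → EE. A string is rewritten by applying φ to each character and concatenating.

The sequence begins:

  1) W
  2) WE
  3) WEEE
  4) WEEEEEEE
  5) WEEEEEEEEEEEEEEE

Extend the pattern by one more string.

Rewriting the 16 symbols of WEEEEEEEEEEEEEEE one by one yields WE EE EE EE EE EE EE EE EE EE EE EE EE EE EE EE; concatenated:

WEEEEEEEEEEEEEEEEEEEEEEEEEEEEEEE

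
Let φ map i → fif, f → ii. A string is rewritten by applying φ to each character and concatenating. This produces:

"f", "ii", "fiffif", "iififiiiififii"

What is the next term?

Rewriting the 14 symbols of iififiiiififii one by one yields fif fif ii fif ii fif fif fif fif ii fif ii fif fif; concatenated:

fiffifiififiififfiffiffifiififiififfif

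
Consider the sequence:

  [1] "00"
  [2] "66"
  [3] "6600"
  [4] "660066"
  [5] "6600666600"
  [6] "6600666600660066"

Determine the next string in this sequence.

Each term (from the third on) is the previous term followed by the one before it: term 3 = 66·00 = 6600.
The next term joins 6600666600660066 and 6600666600.

66006666006600666600666600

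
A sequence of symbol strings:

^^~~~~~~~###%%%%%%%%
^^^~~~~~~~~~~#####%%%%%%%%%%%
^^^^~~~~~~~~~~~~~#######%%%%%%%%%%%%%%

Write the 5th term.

^^^^^^~~~~~~~~~~~~~~~~~~~###########%%%%%%%%%%%%%%%%%%%%

Reading off run lengths: ^ runs 2, 3, 4; ~ runs 7, 10, 13; # runs 3, 5, 7; % runs 8, 11, 14 — each is linear in n, where the shown terms are n = 2, 3, 4.
For term 5, n = 6, so the run lengths are 6, 19, 11, 20.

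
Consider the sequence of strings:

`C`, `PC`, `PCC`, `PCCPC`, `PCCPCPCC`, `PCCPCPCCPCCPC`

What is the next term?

PCCPCPCCPCCPCPCCPCPCC

This is a Fibonacci-style word recurrence s(k) = s(k−1)·s(k−2): e.g. PC·C = PCC.
The next term joins PCCPCPCCPCCPC and PCCPCPCC.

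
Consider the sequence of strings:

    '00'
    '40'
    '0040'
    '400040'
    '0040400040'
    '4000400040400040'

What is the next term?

Each term (from the third on) is the two preceding terms concatenated in order: term 3 = 00·40 = 0040.
So term 7 is 0040400040·4000400040400040.

00404000404000400040400040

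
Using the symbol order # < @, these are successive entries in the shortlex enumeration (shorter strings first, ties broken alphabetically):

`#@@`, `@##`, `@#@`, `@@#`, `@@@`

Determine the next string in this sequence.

@@@ is the last string of length 3, so the next is the first of length 4: # repeated 4 times.

####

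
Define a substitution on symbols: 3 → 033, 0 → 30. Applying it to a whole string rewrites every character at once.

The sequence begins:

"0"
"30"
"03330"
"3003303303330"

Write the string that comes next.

0333030033033300330333003303303330

φ(3003303303330) expands symbol-by-symbol to 033 30 30 033 033 30 033 033 30 033 033 033 30; joining the 13 pieces gives the next term.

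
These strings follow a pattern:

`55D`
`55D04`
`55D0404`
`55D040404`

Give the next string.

The strings grow by a fixed suffix 04 each time.
One more step from 55D040404 gives the answer.

55D04040404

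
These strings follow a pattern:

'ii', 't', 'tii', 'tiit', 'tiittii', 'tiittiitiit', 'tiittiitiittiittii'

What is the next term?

Each term (from the third on) is the previous term followed by the one before it: term 3 = t·ii = tii.
So term 8 is tiittiitiittiittii·tiittiitiit.

tiittiitiittiittiitiittiitiit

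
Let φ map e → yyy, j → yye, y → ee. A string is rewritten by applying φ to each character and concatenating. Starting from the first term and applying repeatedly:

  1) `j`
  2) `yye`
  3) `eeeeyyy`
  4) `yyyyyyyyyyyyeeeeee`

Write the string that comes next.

φ(yyyyyyyyyyyyeeeeee) expands symbol-by-symbol to ee ee ee ee ee ee ee ee ee ee ee ee yyy yyy yyy yyy yyy yyy; joining the 18 pieces gives the next term.

eeeeeeeeeeeeeeeeeeeeeeeeyyyyyyyyyyyyyyyyyy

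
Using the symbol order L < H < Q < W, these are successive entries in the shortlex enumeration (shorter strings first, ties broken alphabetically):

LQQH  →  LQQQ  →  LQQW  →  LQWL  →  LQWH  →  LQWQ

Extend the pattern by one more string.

LQWW

Treat LQWQ as a base-4 numeral over the given alphabet and add one, carrying through any trailing W's.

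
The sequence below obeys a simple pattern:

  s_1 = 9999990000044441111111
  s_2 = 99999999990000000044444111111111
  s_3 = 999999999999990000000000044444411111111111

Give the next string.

Each string has the form 9^{4n-2} 0^{3n-1} 4^{n+2} 1^{2n+3}, where the shown terms are n = 2, 3, 4.
At n = 5 the blocks have lengths 18, 14, 7, 13.

9999999999999999990000000000000044444441111111111111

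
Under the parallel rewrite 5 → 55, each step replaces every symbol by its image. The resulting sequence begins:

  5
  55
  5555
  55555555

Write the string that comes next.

5555555555555555

Apply φ to 55555555 symbol by symbol: 5→55, 5→55, 5→55, 5→55, 5→55, 5→55, 5→55, 5→55; joined: 55 55 55 55 55 55 55 55.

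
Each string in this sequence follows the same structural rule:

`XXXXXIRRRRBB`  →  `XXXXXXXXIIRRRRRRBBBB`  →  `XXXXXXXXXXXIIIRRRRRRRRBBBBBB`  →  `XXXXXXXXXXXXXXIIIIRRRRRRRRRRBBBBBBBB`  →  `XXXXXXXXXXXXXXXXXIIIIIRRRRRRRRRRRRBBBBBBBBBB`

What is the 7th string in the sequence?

XXXXXXXXXXXXXXXXXXXXXXXIIIIIIIRRRRRRRRRRRRRRRRBBBBBBBBBBBBBB

The n-th term is 3n+2 X's then n I's then 2n+2 R's then 2n B's (n = 1, 2, …).
For term 7, n = 7, so the run lengths are 23, 7, 16, 14.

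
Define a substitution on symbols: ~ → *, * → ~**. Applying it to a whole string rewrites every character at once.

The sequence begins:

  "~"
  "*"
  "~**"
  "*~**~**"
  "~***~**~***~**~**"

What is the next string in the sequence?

*~**~**~***~**~***~**~**~***~**~***~**~**

Applying the rule to each of the 17 symbols of ~***~**~***~**~** gives the pieces * ~** ~** ~** * ~** ~** * ~** ~** ~** * ~** ~** * ~** ~**, which concatenate to the answer.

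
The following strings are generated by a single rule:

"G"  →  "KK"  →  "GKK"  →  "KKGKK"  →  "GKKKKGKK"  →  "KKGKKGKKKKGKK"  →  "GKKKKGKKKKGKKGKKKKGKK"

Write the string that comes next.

From term 3 onward, concatenate the second-to-last term with the last: G·KK = GKK, KK·GKK = KKGKK, …
So term 8 is KKGKKGKKKKGKK·GKKKKGKKKKGKKGKKKKGKK.

KKGKKGKKKKGKKGKKKKGKKKKGKKGKKKKGKK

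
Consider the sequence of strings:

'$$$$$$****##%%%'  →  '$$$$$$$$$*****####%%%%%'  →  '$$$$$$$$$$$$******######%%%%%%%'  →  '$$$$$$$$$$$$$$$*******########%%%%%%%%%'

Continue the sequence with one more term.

$$$$$$$$$$$$$$$$$$********##########%%%%%%%%%%%

The n-th term is 3n $'s then n+2 *'s then 2n-2 #'s then 2n-1 %'s, where the shown terms are n = 2, 3, 4, 5.
For the next term, n = 6, so the run lengths are 18, 8, 10, 11.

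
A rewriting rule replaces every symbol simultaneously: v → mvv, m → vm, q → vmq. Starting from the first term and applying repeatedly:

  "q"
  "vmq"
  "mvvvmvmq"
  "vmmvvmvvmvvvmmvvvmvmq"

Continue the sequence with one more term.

Replace each of the 21 characters of vmmvvmvvmvvvmmvvvmvmq in place — mvv vm vm mvv mvv vm mvv mvv vm mvv mvv mvv vm vm mvv mvv mvv vm mvv vm vmq — and concatenate.

mvvvmvmmvvmvvvmmvvmvvvmmvvmvvmvvvmvmmvvmvvmvvvmmvvvmvmq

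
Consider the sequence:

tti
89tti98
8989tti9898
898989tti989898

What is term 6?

Every step adds 89 to the front and 98 to the end of the previous string.
From 898989tti989898, 2 further steps: 898989tti989898 → 89898989tti98989898 → (answer).

8989898989tti9898989898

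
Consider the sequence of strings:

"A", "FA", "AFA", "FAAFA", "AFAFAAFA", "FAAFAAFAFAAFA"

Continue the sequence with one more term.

Each term (from the third on) is the two preceding terms concatenated in order: term 3 = A·FA = AFA.
Continuing: AFAFAAFA · FAAFAAFAFAAFA gives term 7.

AFAFAAFAFAAFAAFAFAAFA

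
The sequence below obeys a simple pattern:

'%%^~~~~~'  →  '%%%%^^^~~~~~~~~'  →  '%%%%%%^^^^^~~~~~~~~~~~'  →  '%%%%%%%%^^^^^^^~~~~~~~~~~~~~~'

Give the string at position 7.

%%%%%%%%%%%%%%^^^^^^^^^^^^^~~~~~~~~~~~~~~~~~~~~~~~

Each string has the form %^{2n} ^^{2n-1} ~^{3n+2} (n = 1, 2, …).
Setting n = 7 gives 14, 13, 23 characters in each block.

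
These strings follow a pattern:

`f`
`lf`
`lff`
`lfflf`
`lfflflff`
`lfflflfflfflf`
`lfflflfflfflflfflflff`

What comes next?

lfflflfflfflflfflflfflfflflfflfflf

Each term (from the third on) is the previous term followed by the one before it: term 3 = lf·f = lff.
So term 8 is lfflflfflfflflfflflff·lfflflfflfflf.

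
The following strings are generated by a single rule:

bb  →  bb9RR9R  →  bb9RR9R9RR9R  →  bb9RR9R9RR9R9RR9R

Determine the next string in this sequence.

bb9RR9R9RR9R9RR9R9RR9R

Each term is the previous one with 9RR9R appended.
So the next term is bb9RR9R9RR9R9RR9R·9RR9R.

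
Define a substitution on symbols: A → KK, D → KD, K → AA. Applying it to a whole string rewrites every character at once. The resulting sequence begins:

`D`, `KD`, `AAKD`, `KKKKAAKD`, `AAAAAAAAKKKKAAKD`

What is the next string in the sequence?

Rewriting the 16 symbols of AAAAAAAAKKKKAAKD one by one yields KK KK KK KK KK KK KK KK AA AA AA AA KK KK AA KD; concatenated:

KKKKKKKKKKKKKKKKAAAAAAAAKKKKAAKD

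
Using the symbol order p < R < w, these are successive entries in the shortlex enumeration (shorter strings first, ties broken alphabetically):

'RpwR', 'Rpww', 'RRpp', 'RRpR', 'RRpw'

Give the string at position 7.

RRRR

Advancing 2 positions from RRpw through RRpw → RRRp reaches term 7.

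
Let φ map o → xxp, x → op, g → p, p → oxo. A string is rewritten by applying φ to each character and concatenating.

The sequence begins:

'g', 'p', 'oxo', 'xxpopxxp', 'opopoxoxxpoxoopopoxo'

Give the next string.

Rewriting the 20 symbols of opopoxoxxpoxoopopoxo one by one yields xxp oxo xxp oxo xxp op xxp op op oxo xxp op xxp xxp oxo xxp oxo xxp op xxp; concatenated:

xxpoxoxxpoxoxxpopxxpopopoxoxxpopxxpxxpoxoxxpoxoxxpopxxp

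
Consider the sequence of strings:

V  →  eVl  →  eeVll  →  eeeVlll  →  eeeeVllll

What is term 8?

eeeeeeeVlllllll

Every step adds e to the front and l to the end of the previous string.
From eeeeVllll, 3 further steps: eeeeVllll → eeeeeVlllll → eeeeeeVllllll → (answer).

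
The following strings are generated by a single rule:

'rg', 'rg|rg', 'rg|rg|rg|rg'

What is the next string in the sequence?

Every step duplicates the string with '|' between the halves.
So the next term is two copies of rg|rg|rg|rg with '|' between the halves.

rg|rg|rg|rg|rg|rg|rg|rg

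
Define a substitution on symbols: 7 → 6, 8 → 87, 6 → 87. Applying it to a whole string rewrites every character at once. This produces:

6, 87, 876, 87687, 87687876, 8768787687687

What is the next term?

Replace each of the 13 characters of 8768787687687 in place — 87 6 87 87 6 87 6 87 87 6 87 87 6 — and concatenate.

876878768768787687876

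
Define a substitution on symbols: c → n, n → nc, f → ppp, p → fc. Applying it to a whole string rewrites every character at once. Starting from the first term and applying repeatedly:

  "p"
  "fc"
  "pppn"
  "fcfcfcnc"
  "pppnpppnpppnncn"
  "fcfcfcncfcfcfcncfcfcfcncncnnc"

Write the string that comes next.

pppnpppnpppnncnpppnpppnpppnncnpppnpppnpppnncnncnncncn

Replace each of the 29 characters of fcfcfcncfcfcfcncfcfcfcncncnnc in place — ppp n ppp n ppp n nc n ppp n ppp n ppp n nc n ppp n ppp n ppp n nc n nc n nc nc n — and concatenate.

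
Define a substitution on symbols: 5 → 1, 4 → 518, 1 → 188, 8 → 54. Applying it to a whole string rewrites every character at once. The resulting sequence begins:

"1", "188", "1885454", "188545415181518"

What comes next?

Replace each of the 15 characters of 188545415181518 in place — 188 54 54 1 518 1 518 188 1 188 54 188 1 188 54 — and concatenate.

188545415181518188118854188118854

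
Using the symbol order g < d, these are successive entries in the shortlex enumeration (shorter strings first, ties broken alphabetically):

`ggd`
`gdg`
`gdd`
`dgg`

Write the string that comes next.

Treat dgg as a base-2 numeral over the given alphabet and add one, carrying through any trailing d's.

dgd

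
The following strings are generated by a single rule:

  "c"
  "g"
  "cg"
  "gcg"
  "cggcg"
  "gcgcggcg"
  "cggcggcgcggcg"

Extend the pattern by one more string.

This is a Fibonacci-style word recurrence s(k) = s(k−2)·s(k−1): e.g. c·g = cg.
Continuing: gcgcggcg · cggcggcgcggcg gives term 8.

gcgcggcgcggcggcgcggcg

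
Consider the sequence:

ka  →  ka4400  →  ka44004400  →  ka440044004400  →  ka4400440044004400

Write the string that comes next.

Each term is the previous one with 4400 appended.
So the next term is ka4400440044004400·4400.

ka44004400440044004400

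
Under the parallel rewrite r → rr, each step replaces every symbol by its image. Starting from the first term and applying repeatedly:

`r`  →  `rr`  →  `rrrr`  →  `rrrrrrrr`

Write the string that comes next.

Rewriting each symbol of rrrrrrrr: r→rr, r→rr, r→rr, r→rr, r→rr, r→rr, r→rr, r→rr, which concatenates to rr rr rr rr rr rr rr rr.

rrrrrrrrrrrrrrrr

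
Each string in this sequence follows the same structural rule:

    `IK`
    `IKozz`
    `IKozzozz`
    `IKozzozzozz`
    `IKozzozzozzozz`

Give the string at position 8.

IKozzozzozzozzozzozzozz

The strings grow by a fixed suffix ozz each time.
From IKozzozzozzozz, 3 further steps: IKozzozzozzozz → IKozzozzozzozzozz → IKozzozzozzozzozzozz → (answer).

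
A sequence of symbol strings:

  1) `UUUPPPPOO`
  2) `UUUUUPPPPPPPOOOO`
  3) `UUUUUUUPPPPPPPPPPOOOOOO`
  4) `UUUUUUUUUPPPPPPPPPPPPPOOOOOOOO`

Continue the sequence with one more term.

The n-th term is 2n+1 U's then 3n+1 P's then 2n O's (n = 1, 2, …).
At n = 5 the blocks have lengths 11, 16, 10.

UUUUUUUUUUUPPPPPPPPPPPPPPPPOOOOOOOOOO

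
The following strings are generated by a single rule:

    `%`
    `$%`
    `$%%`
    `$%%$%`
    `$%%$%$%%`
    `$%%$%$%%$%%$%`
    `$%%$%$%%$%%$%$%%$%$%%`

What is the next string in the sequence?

Each term (from the third on) is the previous term followed by the one before it: term 3 = $%·% = $%%.
Continuing: $%%$%$%%$%%$%$%%$%$%% · $%%$%$%%$%%$% gives term 8.

$%%$%$%%$%%$%$%%$%$%%$%%$%$%%$%%$%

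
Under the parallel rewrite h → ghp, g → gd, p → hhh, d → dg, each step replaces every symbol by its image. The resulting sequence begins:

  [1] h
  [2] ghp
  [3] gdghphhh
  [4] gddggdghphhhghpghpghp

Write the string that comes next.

Rewriting the 21 symbols of gddggdghphhhghpghpghp one by one yields gd dg dg gd gd dg gd ghp hhh ghp ghp ghp gd ghp hhh gd ghp hhh gd ghp hhh; concatenated:

gddgdggdgddggdghphhhghpghpghpgdghphhhgdghphhhgdghphhh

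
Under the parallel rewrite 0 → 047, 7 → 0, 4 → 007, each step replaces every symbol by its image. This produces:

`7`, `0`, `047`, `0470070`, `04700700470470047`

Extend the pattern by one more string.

Replace each of the 17 characters of 04700700470470047 in place — 047 007 0 047 047 0 047 047 007 0 047 007 0 047 047 007 0 — and concatenate.

04700700470470047047007004700700470470070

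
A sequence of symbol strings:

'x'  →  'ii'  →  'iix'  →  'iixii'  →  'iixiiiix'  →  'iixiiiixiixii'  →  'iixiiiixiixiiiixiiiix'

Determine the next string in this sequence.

From term 3 onward, concatenate the last term with the second-to-last: ii·x = iix, iix·ii = iixii, …
So term 8 is iixiiiixiixiiiixiiiix·iixiiiixiixii.

iixiiiixiixiiiixiiiixiixiiiixiixii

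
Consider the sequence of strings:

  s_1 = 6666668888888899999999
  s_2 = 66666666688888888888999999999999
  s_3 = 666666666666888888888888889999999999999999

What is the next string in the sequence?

6666666666666668888888888888888899999999999999999999

Reading off run lengths: 6 runs 6, 9, 12; 8 runs 8, 11, 14; 9 runs 8, 12, 16 — each is linear in n, where the shown terms are n = 2, 3, 4.
Setting n = 5 gives 15, 17, 20 characters in each block.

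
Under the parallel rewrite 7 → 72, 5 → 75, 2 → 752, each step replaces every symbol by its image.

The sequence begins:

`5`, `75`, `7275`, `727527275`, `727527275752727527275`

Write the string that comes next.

7275272757527275272757275752727527275752727527275

φ(727527275752727527275) expands symbol-by-symbol to 72 752 72 75 752 72 752 72 75 72 75 752 72 752 72 75 752 72 752 72 75; joining the 21 pieces gives the next term.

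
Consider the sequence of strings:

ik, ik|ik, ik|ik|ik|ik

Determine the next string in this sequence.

Every step duplicates the string with '|' between the halves.
Doubling ik|ik|ik|ik with '|' between the halves:

ik|ik|ik|ik|ik|ik|ik|ik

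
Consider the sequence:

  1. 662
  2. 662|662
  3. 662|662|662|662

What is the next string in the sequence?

662|662|662|662|662|662|662|662

Every step duplicates the string with '|' between the halves.
One more doubling of 662|662|662|662 gives the answer.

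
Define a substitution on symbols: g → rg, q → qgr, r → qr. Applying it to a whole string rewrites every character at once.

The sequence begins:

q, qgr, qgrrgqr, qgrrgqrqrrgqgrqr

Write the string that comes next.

qgrrgqrqrrgqgrqrqgrqrqrrgqgrrgqrqgrqr

φ(qgrrgqrqrrgqgrqr) expands symbol-by-symbol to qgr rg qr qr rg qgr qr qgr qr qr rg qgr rg qr qgr qr; joining the 16 pieces gives the next term.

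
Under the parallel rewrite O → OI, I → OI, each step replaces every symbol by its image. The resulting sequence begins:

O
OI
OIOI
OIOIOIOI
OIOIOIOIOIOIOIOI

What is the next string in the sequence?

OIOIOIOIOIOIOIOIOIOIOIOIOIOIOIOI

Replace each of the 16 characters of OIOIOIOIOIOIOIOI in place — OI OI OI OI OI OI OI OI OI OI OI OI OI OI OI OI — and concatenate.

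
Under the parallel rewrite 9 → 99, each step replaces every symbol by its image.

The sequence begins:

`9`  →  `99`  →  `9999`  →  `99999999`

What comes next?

Expanding 99999999: 9→99, 9→99, 9→99, 9→99, 9→99, 9→99, 9→99, 9→99. Concatenated: 99 99 99 99 99 99 99 99.

9999999999999999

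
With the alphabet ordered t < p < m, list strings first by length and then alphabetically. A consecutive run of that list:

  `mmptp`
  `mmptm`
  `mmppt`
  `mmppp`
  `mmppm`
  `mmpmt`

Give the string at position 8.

mmpmm

Advancing 2 positions from mmpmt through mmpmt → mmpmp reaches term 8.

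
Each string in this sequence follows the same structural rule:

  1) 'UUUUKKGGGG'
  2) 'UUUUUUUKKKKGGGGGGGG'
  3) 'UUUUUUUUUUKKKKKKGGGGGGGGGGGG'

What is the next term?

UUUUUUUUUUUUUKKKKKKKKGGGGGGGGGGGGGGGG

Term n consists of 3n+1 U's, followed by 2n K's, followed by 4n G's (n = 1, 2, …).
For the next term, n = 4, so the run lengths are 13, 8, 16.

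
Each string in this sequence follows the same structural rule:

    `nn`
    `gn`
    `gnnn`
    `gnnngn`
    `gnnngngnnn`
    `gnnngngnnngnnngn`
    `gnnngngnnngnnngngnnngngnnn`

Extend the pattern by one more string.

From term 3 onward, concatenate the last term with the second-to-last: gn·nn = gnnn, gnnn·gn = gnnngn, …
Continuing: gnnngngnnngnnngngnnngngnnn · gnnngngnnngnnngn gives term 8.

gnnngngnnngnnngngnnngngnnngnnngngnnngnnngn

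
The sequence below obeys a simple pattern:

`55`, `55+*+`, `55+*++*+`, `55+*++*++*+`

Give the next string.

55+*++*++*++*+

Each term is the previous one with +*+ appended.
One more step from 55+*++*++*+ gives the answer.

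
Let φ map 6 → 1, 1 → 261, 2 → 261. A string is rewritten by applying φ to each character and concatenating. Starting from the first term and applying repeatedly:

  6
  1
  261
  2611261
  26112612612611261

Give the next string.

Applying the rule to each of the 17 symbols of 26112612612611261 gives the pieces 261 1 261 261 261 1 261 261 1 261 261 1 261 261 261 1 261, which concatenate to the answer.

26112612612611261261126126112612612611261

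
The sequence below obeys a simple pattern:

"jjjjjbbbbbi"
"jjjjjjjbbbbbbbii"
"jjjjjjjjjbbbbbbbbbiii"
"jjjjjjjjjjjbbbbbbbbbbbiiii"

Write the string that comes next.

Term n consists of 2n+1 j's, followed by 2n+1 b's, followed by n-1 i's, where the shown terms are n = 2, 3, 4, 5.
At n = 6 the blocks have lengths 13, 13, 5.

jjjjjjjjjjjjjbbbbbbbbbbbbbiiiii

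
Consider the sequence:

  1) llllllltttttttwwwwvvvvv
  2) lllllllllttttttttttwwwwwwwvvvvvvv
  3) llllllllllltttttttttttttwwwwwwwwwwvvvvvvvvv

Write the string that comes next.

lllllllllllllttttttttttttttttwwwwwwwwwwwwwvvvvvvvvvvv

Term n consists of 2n+3 l's, followed by 3n+1 t's, followed by 3n-2 w's, followed by 2n+1 v's, where the shown terms are n = 2, 3, 4.
Setting n = 5 gives 13, 16, 13, 11 characters in each block.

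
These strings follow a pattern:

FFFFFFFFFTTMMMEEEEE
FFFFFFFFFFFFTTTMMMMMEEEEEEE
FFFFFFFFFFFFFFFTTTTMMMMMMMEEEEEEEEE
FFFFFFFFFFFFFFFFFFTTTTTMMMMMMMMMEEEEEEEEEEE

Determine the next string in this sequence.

FFFFFFFFFFFFFFFFFFFFFTTTTTTMMMMMMMMMMMEEEEEEEEEEEEE

Each string has the form F^{3n+3} T^{n} M^{2n-1} E^{2n+1}, where the shown terms are n = 2, 3, 4, 5.
Setting n = 6 gives 21, 6, 11, 13 characters in each block.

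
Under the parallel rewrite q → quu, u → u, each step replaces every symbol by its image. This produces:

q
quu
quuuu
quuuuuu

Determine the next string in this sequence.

Expanding quuuuuu: q→quu, u→u, u→u, u→u, u→u, u→u, u→u. Concatenated: quu u u u u u u.

quuuuuuuu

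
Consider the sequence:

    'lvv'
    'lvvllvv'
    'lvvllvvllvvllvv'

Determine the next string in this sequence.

lvvllvvllvvllvvllvvllvvllvvllvv

Each string is two copies of the previous one joined by 'l'.
One more doubling of lvvllvvllvvllvv gives the answer.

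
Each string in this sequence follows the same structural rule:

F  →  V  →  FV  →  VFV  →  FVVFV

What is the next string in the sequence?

VFVFVVFV

From term 3 onward, concatenate the second-to-last term with the last: F·V = FV, V·FV = VFV, …
The next term joins VFV and FVVFV.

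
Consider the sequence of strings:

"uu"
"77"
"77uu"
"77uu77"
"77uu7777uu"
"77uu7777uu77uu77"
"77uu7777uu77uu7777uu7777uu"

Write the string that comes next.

77uu7777uu77uu7777uu7777uu77uu7777uu77uu77

From term 3 onward, concatenate the last term with the second-to-last: 77·uu = 77uu, 77uu·77 = 77uu77, …
Continuing: 77uu7777uu77uu7777uu7777uu · 77uu7777uu77uu77 gives term 8.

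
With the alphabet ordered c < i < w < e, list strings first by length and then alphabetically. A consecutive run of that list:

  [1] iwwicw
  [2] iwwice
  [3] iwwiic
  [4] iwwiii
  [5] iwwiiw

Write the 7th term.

iwwiwc

Advancing 2 positions from iwwiiw through iwwiiw → iwwiie reaches term 7.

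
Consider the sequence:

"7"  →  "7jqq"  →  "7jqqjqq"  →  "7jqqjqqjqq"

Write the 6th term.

7jqqjqqjqqjqqjqq

Every step adds jqq to the end: s(k+1) = s(k)·jqq.
From 7jqqjqqjqq, 2 further steps: 7jqqjqqjqq → 7jqqjqqjqqjqq → (answer).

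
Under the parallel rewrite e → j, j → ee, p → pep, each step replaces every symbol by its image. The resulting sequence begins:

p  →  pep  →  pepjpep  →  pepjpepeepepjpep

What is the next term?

pepjpepeepepjpepjjpepjpepeepepjpep

Replace each of the 16 characters of pepjpepeepepjpep in place — pep j pep ee pep j pep j j pep j pep ee pep j pep — and concatenate.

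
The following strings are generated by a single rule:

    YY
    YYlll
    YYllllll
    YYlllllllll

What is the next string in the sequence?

Every step adds lll to the end: s(k+1) = s(k)·lll.
So the next term is YYlllllllll·lll.

YYllllllllllll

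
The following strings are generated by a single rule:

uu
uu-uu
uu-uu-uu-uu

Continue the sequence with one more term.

uu-uu-uu-uu-uu-uu-uu-uu

Every step duplicates the string with '-' between the halves.
So the next term is two copies of uu-uu-uu-uu with '-' between the halves.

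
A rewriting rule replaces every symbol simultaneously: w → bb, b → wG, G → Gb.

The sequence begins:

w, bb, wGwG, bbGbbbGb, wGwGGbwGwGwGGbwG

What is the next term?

bbGbbbGbGbwGbbGbbbGbbbGbGbwGbbGb

Replace each of the 16 characters of wGwGGbwGwGwGGbwG in place — bb Gb bb Gb Gb wG bb Gb bb Gb bb Gb Gb wG bb Gb — and concatenate.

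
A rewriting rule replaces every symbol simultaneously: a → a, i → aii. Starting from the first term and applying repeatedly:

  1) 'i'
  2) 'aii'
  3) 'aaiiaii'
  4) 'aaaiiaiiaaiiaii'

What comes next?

Rewriting the 15 symbols of aaaiiaiiaaiiaii one by one yields a a a aii aii a aii aii a a aii aii a aii aii; concatenated:

aaaaiiaiiaaiiaiiaaaiiaiiaaiiaii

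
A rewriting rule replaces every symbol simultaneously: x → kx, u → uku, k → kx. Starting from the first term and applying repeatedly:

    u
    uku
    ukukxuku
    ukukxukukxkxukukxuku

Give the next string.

ukukxukukxkxukukxukukxkxkxkxukukxukukxkxukukxuku

Applying the rule to each of the 20 symbols of ukukxukukxkxukukxuku gives the pieces uku kx uku kx kx uku kx uku kx kx kx kx uku kx uku kx kx uku kx uku, which concatenate to the answer.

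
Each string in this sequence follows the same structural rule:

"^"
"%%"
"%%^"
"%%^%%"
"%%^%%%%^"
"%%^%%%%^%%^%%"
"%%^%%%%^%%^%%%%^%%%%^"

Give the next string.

%%^%%%%^%%^%%%%^%%%%^%%^%%%%^%%^%%

Each term (from the third on) is the previous term followed by the one before it: term 3 = %%·^ = %%^.
So term 8 is %%^%%%%^%%^%%%%^%%%%^·%%^%%%%^%%^%%.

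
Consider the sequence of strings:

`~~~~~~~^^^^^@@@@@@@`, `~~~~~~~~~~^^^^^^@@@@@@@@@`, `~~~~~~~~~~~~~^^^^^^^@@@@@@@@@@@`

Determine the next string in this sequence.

~~~~~~~~~~~~~~~~^^^^^^^^@@@@@@@@@@@@@

Reading off run lengths: ~ runs 7, 10, 13; ^ runs 5, 6, 7; @ runs 7, 9, 11 — each is linear in n, where the shown terms are n = 2, 3, 4.
For the next term, n = 5, so the run lengths are 16, 8, 13.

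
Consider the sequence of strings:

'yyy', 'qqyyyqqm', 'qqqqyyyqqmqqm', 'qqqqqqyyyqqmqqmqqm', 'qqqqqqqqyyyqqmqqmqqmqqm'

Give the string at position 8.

qqqqqqqqqqqqqqyyyqqmqqmqqmqqmqqmqqmqqm

Each term wraps the previous one in qq on the left and qqm on the right.
From qqqqqqqqyyyqqmqqmqqmqqm, 3 further steps: qqqqqqqqyyyqqmqqmqqmqqm → qqqqqqqqqqyyyqqmqqmqqmqqmqqm → qqqqqqqqqqqqyyyqqmqqmqqmqqmqqmqqm → (answer).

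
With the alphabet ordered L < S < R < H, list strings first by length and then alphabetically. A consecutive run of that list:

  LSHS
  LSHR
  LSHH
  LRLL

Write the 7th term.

Continuing the enumeration 3 steps past LRLL: LRLL → LRLS → LRLR → (answer).

LRLH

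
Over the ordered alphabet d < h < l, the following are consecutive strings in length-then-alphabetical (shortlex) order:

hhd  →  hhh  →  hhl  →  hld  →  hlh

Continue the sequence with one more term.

hll

Find the rightmost character of hlh below l, bump it to the next letter, and reset everything to its right to d.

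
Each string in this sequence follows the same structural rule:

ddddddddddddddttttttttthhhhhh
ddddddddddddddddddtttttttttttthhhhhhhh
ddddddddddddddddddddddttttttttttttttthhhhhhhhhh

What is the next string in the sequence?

ddddddddddddddddddddddddddtttttttttttttttttthhhhhhhhhhhh

The n-th term is 4n+2 d's then 3n t's then 2n h's, where the shown terms are n = 3, 4, 5.
At n = 6 the blocks have lengths 26, 18, 12.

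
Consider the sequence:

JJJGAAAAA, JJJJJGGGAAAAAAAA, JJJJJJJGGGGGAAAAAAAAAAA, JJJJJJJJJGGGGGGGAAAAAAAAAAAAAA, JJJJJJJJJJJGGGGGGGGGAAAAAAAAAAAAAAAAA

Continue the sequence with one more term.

Reading off run lengths: J runs 3, 5, 7, 9, 11; G runs 1, 3, 5, 7, 9; A runs 5, 8, 11, 14, 17 — each is linear in n (n = 1, 2, …).
For the next term, n = 6, so the run lengths are 13, 11, 20.

JJJJJJJJJJJJJGGGGGGGGGGGAAAAAAAAAAAAAAAAAAAA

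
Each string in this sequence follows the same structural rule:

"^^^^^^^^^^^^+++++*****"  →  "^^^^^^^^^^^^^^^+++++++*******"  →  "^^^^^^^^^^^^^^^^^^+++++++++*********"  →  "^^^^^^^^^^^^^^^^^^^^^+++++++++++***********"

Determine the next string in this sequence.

^^^^^^^^^^^^^^^^^^^^^^^^+++++++++++++*************

Each string has the form ^^{3n+3} +^{2n-1} *^{2n-1}, where the shown terms are n = 3, 4, 5, 6.
At n = 7 the blocks have lengths 24, 13, 13.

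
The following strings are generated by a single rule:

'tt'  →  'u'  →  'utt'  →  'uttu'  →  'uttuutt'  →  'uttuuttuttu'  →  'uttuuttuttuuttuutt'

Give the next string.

uttuuttuttuuttuuttuttuuttuttu

This is a Fibonacci-style word recurrence s(k) = s(k−1)·s(k−2): e.g. u·tt = utt.
Continuing: uttuuttuttuuttuutt · uttuuttuttu gives term 8.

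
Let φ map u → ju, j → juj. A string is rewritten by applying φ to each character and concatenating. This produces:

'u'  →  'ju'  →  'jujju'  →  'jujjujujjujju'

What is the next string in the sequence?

jujjujujjujjujujjujujjujjujujjujju

φ(jujjujujjujju) expands symbol-by-symbol to juj ju juj juj ju juj ju juj juj ju juj juj ju; joining the 13 pieces gives the next term.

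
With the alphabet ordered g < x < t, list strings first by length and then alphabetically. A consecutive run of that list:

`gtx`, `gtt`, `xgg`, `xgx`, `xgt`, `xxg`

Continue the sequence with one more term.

xxx

Find the rightmost character of xxg below t, bump it to the next letter, and reset everything to its right to g.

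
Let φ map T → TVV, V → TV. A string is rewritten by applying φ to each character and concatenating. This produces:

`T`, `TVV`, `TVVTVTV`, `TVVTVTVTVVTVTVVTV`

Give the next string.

φ(TVVTVTVTVVTVTVVTV) expands symbol-by-symbol to TVV TV TV TVV TV TVV TV TVV TV TV TVV TV TVV TV TV TVV TV; joining the 17 pieces gives the next term.

TVVTVTVTVVTVTVVTVTVVTVTVTVVTVTVVTVTVTVVTV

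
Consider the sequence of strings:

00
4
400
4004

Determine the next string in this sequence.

4004400

This is a Fibonacci-style word recurrence s(k) = s(k−1)·s(k−2): e.g. 4·00 = 400.
Continuing: 4004 · 400 gives term 5.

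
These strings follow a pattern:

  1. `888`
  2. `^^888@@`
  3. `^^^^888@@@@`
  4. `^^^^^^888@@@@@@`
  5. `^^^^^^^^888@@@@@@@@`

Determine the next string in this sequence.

^^^^^^^^^^888@@@@@@@@@@

Each term wraps the previous one in ^^ on the left and @@ on the right.
One more step from ^^^^^^^^888@@@@@@@@ gives the answer.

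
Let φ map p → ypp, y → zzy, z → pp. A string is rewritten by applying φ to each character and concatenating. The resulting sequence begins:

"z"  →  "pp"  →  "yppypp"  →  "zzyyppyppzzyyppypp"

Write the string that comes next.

Rewriting the 18 symbols of zzyyppyppzzyyppypp one by one yields pp pp zzy zzy ypp ypp zzy ypp ypp pp pp zzy zzy ypp ypp zzy ypp ypp; concatenated:

ppppzzyzzyyppyppzzyyppyppppppzzyzzyyppyppzzyyppypp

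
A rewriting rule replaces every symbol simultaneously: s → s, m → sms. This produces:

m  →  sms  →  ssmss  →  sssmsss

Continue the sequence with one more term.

Apply φ to sssmsss symbol by symbol: s→s, s→s, s→s, m→sms, s→s, s→s, s→s; joined: s s s sms s s s.

ssssmssss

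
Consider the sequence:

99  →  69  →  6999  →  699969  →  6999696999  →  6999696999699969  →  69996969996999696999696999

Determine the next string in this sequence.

This is a Fibonacci-style word recurrence s(k) = s(k−1)·s(k−2): e.g. 69·99 = 6999.
The next term joins 69996969996999696999696999 and 6999696999699969.

699969699969996969996969996999696999699969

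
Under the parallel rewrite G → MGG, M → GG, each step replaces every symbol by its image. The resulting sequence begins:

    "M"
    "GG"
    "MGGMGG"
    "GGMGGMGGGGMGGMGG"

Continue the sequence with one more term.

MGGMGGGGMGGMGGGGMGGMGGMGGMGGGGMGGMGGGGMGGMGG

Replace each of the 16 characters of GGMGGMGGGGMGGMGG in place — MGG MGG GG MGG MGG GG MGG MGG MGG MGG GG MGG MGG GG MGG MGG — and concatenate.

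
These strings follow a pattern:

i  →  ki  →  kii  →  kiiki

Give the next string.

kiikikii

From term 3 onward, concatenate the last term with the second-to-last: ki·i = kii, kii·ki = kiiki, …
The next term joins kiiki and kii.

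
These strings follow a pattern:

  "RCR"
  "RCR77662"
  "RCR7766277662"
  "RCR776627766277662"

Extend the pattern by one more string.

Every step adds 77662 to the end: s(k+1) = s(k)·77662.
One more step from RCR776627766277662 gives the answer.

RCR77662776627766277662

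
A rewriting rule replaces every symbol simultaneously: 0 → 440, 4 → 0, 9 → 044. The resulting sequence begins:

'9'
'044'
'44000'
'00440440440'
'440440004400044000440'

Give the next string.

0044000440440440004404404400044044044000440

Applying the rule to each of the 21 symbols of 440440004400044000440 gives the pieces 0 0 440 0 0 440 440 440 0 0 440 440 440 0 0 440 440 440 0 0 440, which concatenate to the answer.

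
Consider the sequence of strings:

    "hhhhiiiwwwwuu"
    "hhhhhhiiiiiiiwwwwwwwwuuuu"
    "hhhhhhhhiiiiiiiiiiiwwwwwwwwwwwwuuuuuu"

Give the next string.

The n-th term is 2n+2 h's then 4n-1 i's then 4n w's then 2n u's (n = 1, 2, …).
Setting n = 4 gives 10, 15, 16, 8 characters in each block.

hhhhhhhhhhiiiiiiiiiiiiiiiwwwwwwwwwwwwwwwwuuuuuuuu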